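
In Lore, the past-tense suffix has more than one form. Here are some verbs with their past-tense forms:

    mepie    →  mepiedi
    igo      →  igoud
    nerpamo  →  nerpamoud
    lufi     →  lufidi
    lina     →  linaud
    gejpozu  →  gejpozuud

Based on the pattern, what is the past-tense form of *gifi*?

The alternation tracks the last vowel of the stem — -di when the last vowel of the stem is a front vowel (*mepie*, *lufi*); -ud when the last vowel of the stem is a back vowel (*igo*, *nerpamo*, *lina*, *gejpozu*).
Since the last vowel of *gifi* is /i/ (a front vowel), it takes -di, giving *gifidi*.

gifidi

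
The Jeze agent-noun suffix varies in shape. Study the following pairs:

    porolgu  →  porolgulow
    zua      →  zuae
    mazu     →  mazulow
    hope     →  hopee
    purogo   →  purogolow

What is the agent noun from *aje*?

The suffix is conditioned by the last vowel: -low when the last vowel of the stem is a rounded vowel (*porolgu*, *mazu*, *purogo*); -e when the last vowel of the stem is an unrounded vowel (*zua*, *hope*).
Since the last vowel of *aje* is /e/ (an unrounded vowel), it takes -e, giving *ajee*.

ajee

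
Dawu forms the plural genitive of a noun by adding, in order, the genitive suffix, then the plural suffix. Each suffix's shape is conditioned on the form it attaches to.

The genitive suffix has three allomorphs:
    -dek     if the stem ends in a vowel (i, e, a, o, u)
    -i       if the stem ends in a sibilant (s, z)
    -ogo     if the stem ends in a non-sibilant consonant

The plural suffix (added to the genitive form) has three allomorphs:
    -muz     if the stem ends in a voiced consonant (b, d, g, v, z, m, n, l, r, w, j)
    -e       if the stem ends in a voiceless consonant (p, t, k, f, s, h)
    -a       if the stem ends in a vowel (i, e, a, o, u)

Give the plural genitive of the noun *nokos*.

nokosia

*nokos*: final sound = /s/, a sibilant → -i → *nokosi*.
The genitive form *nokosi* — final sound /i/ (a vowel) → -a → *nokosia*.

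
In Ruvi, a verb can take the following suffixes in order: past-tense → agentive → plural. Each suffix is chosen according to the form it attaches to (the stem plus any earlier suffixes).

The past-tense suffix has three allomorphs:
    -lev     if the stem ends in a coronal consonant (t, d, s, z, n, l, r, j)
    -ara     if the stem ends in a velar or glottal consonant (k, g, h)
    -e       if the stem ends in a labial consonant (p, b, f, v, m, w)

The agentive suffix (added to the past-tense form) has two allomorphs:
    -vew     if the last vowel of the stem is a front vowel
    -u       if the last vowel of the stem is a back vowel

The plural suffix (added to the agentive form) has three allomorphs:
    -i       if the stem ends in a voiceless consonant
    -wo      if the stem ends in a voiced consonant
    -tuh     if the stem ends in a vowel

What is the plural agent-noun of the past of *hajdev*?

hajdevevewwo

Since the final consonant of *hajdev* is /v/ (labial), it takes -e, giving *hajdeve*.
The past-tense form *hajdeve*: last vowel = /e/, a front vowel → -vew → *hajdevevew*.
Since the final sound of the agentive form *hajdevevew* is /w/ (a voiced consonant), it takes -wo, giving *hajdevevewwo*.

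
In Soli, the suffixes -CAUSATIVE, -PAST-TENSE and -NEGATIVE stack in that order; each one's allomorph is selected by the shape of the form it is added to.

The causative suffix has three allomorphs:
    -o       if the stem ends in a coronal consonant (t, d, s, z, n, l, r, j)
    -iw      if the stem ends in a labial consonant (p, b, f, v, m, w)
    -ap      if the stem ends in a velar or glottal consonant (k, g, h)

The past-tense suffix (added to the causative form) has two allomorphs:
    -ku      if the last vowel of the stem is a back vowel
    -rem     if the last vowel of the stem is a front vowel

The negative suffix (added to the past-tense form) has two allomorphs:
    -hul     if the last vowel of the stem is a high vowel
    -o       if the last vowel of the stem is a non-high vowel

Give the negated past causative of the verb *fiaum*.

*fiaum*: final consonant = /m/, labial → -iw → *fiaumiw*.
The last vowel of the causative form *fiaumiw* is /i/, which is a front vowel, so the past-tense suffix is -rem, giving *fiaumiwrem*.
The past-tense form *fiaumiwrem*: last vowel = /e/, a non-high vowel → -o → *fiaumiwremo*.

fiaumiwremo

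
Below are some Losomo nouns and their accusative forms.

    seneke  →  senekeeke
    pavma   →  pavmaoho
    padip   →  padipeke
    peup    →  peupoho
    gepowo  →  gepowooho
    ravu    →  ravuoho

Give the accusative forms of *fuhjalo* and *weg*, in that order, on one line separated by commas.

fuhjalooho, wegeke

The pattern is front/back vowel harmony: -eke when the last vowel of the stem is a front vowel (*seneke*, *padip*); -oho when the last vowel of the stem is a back vowel (*pavma*, *peup*, *gepowo*, *ravu*).
The last vowel of *fuhjalo* is /o/, which is a back vowel, so the suffix is -oho, giving *fuhjalooho*.
Since the last vowel of *weg* is /e/ (a front vowel), it takes -eke, giving *wegeke*.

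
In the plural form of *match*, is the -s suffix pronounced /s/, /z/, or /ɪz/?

The stem *match* ends in a sibilant (/s, z, ʃ, ʒ, tʃ, dʒ/).
The plural suffix surfaces as /ɪz/ after sibilants, /s/ after other voiceless consonants, and /z/ after other voiced sounds.
So the plural -s on *match* is pronounced /ɪz/.

/ɪz/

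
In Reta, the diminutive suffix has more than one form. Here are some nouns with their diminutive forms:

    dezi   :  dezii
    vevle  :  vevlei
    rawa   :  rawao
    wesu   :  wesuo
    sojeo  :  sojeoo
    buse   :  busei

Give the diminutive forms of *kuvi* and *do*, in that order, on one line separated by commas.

Looking at the last vowel of each stem: -i when the last vowel of the stem is a front vowel (*dezi*, *vevle*, *buse*); -o when the last vowel of the stem is a back vowel (*rawa*, *wesu*, *sojeo*).
Since the last vowel of *kuvi* is /i/ (a front vowel), it takes -i, giving *kuvii*.
*do*: last vowel = /o/, a back vowel → -o → *doo*.

kuvii, doo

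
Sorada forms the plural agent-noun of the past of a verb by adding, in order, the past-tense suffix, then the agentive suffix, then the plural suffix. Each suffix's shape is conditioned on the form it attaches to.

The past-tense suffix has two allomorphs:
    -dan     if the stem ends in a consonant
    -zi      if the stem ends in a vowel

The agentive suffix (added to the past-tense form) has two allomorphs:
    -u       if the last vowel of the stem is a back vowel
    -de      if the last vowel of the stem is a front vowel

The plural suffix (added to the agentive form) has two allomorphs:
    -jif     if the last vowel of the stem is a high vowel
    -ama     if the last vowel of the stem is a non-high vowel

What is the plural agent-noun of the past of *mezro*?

mezrozideama

The final sound of *mezro* is /o/, which is a vowel, so the past-tense suffix is -zi, giving *mezrozi*.
The last vowel of the past-tense form *mezrozi* is /i/, which is a front vowel, so the agentive suffix is -de, giving *mezrozide*.
Since the last vowel of the agentive form *mezrozide* is /e/ (a non-high vowel), it takes -ama, giving *mezrozideama*.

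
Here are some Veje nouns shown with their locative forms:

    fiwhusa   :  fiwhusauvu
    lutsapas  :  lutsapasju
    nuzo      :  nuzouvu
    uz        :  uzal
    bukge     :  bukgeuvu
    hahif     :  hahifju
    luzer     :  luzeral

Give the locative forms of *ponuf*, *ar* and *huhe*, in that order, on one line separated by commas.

ponufju, aral, huheuvu

The suffix is conditioned by the final sound: -ju when the stem ends in a voiceless consonant (*lutsapas*, *hahif*); -al when the stem ends in a voiced consonant (*uz*, *luzer*); -uvu when the stem ends in a vowel (*fiwhusa*, *nuzo*, *bukge*).
*ponuf* — final sound /f/ (a voiceless consonant) → -ju → *ponufju*.
*ar*: final sound = /r/, a voiced consonant → -al → *aral*.
Since the final sound of *huhe* is /e/ (a vowel), it takes -uvu, giving *huheuvu*.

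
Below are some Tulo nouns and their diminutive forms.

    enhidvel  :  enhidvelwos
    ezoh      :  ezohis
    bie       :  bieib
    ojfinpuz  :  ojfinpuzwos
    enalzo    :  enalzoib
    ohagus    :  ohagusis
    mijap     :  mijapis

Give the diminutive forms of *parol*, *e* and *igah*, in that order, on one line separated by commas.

parolwos, eib, igahis

The alternation tracks the final sound of the stem — -is when the stem ends in a voiceless consonant (*ezoh*, *ohagus*, *mijap*); -wos when the stem ends in a voiced consonant (*enhidvel*, *ojfinpuz*); -ib when the stem ends in a vowel (*bie*, *enalzo*).
*parol* — final sound /l/ (a voiced consonant) → -wos → *parolwos*.
The final sound of *e* is /e/, which is a vowel, so the suffix is -ib, giving *eib*.
Since the final sound of *igah* is /h/ (a voiceless consonant), it takes -is, giving *igahis*.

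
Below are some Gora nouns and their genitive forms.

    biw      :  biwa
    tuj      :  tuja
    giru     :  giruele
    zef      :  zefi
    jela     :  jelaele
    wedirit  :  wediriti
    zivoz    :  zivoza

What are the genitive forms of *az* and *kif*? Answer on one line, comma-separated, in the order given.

aza, kifi

Looking at the final sound of each stem: -i when the stem ends in a voiceless consonant (*zef*, *wedirit*); -a when the stem ends in a voiced consonant (*biw*, *tuj*, *zivoz*); -ele when the stem ends in a vowel (*giru*, *jela*).
Since the final sound of *az* is /z/ (a voiced consonant), it takes -a, giving *aza*.
*kif* — final sound /f/ (a voiceless consonant) → -i → *kifi*.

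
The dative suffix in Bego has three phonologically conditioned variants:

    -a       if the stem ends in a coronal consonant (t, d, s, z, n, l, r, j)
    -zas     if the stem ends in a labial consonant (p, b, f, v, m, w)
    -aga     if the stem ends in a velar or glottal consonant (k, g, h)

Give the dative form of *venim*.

venimzas

*venim* — final consonant /m/ (labial) → -zas → *venimzas*.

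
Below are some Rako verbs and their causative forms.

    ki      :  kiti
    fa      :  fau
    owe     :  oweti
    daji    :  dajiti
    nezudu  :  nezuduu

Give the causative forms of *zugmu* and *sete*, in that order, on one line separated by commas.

zugmuu, seteti

The alternation tracks the last vowel of the stem — -ti when the last vowel of the stem is a front vowel (*ki*, *owe*, *daji*); -u when the last vowel of the stem is a back vowel (*fa*, *nezudu*).
Since the last vowel of *zugmu* is /u/ (a back vowel), it takes -u, giving *zugmuu*.
The last vowel of *sete* is /e/, which is a front vowel, so the suffix is -ti, giving *seteti*.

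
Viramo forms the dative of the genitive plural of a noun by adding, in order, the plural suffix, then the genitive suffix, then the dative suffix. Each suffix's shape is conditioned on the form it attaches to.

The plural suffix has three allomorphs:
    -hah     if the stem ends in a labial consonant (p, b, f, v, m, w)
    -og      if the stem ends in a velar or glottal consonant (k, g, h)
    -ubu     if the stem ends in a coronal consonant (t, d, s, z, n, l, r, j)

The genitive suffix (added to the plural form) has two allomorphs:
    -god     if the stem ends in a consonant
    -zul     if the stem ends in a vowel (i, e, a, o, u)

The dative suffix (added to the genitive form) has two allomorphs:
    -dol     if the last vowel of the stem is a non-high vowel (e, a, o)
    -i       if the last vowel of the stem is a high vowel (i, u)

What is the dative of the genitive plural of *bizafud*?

The final consonant of *bizafud* is /d/, which is coronal, so the plural suffix is -ubu, giving *bizafudubu*.
The final sound of the plural form *bizafudubu* is /u/, which is a vowel, so the genitive suffix is -zul, giving *bizafudubuzul*.
The genitive form *bizafudubuzul* — last vowel /u/ (a high vowel) → -i → *bizafudubuzuli*.

bizafudubuzuli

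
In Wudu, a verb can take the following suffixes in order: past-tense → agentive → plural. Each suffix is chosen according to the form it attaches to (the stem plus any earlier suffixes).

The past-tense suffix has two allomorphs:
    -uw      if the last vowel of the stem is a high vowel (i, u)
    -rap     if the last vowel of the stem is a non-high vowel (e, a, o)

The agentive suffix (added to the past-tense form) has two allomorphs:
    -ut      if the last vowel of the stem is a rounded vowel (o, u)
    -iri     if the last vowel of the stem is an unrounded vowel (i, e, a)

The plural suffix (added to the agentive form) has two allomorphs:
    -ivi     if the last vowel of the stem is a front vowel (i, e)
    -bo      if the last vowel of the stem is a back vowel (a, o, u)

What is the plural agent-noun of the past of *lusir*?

lusiruwutbo

Since the last vowel of *lusir* is /i/ (a high vowel), it takes -uw, giving *lusiruw*.
The past-tense form *lusiruw*: last vowel = /u/, a rounded vowel → -ut → *lusiruwut*.
Since the last vowel of the agentive form *lusiruwut* is /u/ (a back vowel), it takes -bo, giving *lusiruwutbo*.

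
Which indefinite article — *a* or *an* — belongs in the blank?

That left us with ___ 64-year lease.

a

The indefinite article is chosen by the initial *sound* of the following word, not its spelling.
The number *64* is spoken "sixty-…", beginning with /ˈsɪksti/ — a consonant sound.
So the article is *a*: That left us with a 64-year lease.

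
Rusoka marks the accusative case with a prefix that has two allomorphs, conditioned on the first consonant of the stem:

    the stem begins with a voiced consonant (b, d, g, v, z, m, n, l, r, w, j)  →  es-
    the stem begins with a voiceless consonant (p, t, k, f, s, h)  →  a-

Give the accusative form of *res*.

The first consonant of *res* is /r/, which is voiced, so the prefix is es-, giving *esres*.

esres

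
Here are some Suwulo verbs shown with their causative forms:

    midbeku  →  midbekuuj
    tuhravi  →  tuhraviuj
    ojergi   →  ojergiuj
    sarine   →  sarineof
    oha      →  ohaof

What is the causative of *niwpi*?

The suffix is conditioned by the last vowel: -uj when the last vowel of the stem is a high vowel (*midbeku*, *tuhravi*, *ojergi*); -of when the last vowel of the stem is a non-high vowel (*sarine*, *oha*).
*niwpi*: last vowel = /i/, a high vowel → -uj → *niwpiuj*.

niwpiuj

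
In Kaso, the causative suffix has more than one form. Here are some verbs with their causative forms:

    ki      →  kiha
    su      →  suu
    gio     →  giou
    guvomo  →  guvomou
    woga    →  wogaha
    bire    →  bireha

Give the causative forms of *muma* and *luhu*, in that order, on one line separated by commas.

The suffix is conditioned by the last vowel: -u when the last vowel of the stem is a rounded vowel (*su*, *gio*, *guvomo*); -ha when the last vowel of the stem is an unrounded vowel (*ki*, *woga*, *bire*).
The last vowel of *muma* is /a/, which is an unrounded vowel, so the suffix is -ha, giving *mumaha*.
*luhu*: last vowel = /u/, a rounded vowel → -u → *luhuu*.

mumaha, luhuu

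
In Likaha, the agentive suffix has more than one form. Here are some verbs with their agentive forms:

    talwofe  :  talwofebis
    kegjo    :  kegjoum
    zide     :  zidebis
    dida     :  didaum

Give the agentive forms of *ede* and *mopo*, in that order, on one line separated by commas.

Looking at the last vowel of each stem: -bis when the last vowel of the stem is a front vowel (*talwofe*, *zide*); -um when the last vowel of the stem is a back vowel (*kegjo*, *dida*).
Since the last vowel of *ede* is /e/ (a front vowel), it takes -bis, giving *edebis*.
The last vowel of *mopo* is /o/, which is a back vowel, so the suffix is -um, giving *mopoum*.

edebis, mopoum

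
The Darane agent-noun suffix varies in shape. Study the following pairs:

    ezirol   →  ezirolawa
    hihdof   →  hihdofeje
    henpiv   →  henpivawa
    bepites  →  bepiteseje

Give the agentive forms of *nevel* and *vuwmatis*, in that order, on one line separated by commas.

nevelawa, vuwmatiseje

The suffix is conditioned by the final consonant: -eje when the stem ends in a voiceless consonant (*hihdof*, *bepites*); -awa when the stem ends in a voiced consonant (*ezirol*, *henpiv*).
Since the final consonant of *nevel* is /l/ (voiced), it takes -awa, giving *nevelawa*.
*vuwmatis*: final consonant = /s/, voiceless → -eje → *vuwmatiseje*.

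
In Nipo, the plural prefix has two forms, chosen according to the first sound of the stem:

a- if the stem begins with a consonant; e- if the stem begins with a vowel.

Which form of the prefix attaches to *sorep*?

The first sound of *sorep* is /s/, which is a consonant, so the prefix is a-.

a-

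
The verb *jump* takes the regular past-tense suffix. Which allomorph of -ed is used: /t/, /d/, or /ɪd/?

/t/

The stem *jump* ends in a voiceless consonant other than /t/.
The -ed suffix is realized as /ɪd/ after /t, d/; as /t/ after other voiceless consonants; and as /d/ after other voiced sounds.
So -ed on *jump* is pronounced /t/.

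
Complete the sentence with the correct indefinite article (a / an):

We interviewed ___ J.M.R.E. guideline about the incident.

The indefinite article is chosen by the initial *sound* of the following word, not its spelling.
The initialism *J.M.R.E.* is read letter by letter; the first letter, J, is pronounced /dʒeɪ/, which begins with a consonant sound.
So the article is *a*: We interviewed a J.M.R.E. guideline about the incident.

a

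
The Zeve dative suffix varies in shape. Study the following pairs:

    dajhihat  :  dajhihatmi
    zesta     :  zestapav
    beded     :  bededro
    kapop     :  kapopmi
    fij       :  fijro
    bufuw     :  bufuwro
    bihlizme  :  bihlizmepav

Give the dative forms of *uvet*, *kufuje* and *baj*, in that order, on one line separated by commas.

uvetmi, kufujepav, bajro

The alternation tracks the final sound of the stem — -mi when the stem ends in a voiceless consonant (*dajhihat*, *kapop*); -ro when the stem ends in a voiced consonant (*beded*, *fij*, *bufuw*); -pav when the stem ends in a vowel (*zesta*, *bihlizme*).
The final sound of *uvet* is /t/, which is a voiceless consonant, so the suffix is -mi, giving *uvetmi*.
Since the final sound of *kufuje* is /e/ (a vowel), it takes -pav, giving *kufujepav*.
*baj* — final sound /j/ (a voiced consonant) → -ro → *bajro*.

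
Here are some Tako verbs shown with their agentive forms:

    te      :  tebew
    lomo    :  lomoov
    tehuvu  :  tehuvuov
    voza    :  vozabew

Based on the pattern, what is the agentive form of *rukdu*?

rukduov

The suffix is conditioned by the last vowel: -ov when the last vowel of the stem is a rounded vowel (*lomo*, *tehuvu*); -bew when the last vowel of the stem is an unrounded vowel (*te*, *voza*).
*rukdu*: last vowel = /u/, a rounded vowel → -ov → *rukduov*.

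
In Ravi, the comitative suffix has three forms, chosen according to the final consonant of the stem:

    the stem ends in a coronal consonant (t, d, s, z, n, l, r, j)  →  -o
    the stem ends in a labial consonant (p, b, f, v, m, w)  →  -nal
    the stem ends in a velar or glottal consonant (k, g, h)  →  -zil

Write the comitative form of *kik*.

kikzil

The final consonant of *kik* is /k/, which is velar/glottal, so the suffix is -zil, giving *kikzil*.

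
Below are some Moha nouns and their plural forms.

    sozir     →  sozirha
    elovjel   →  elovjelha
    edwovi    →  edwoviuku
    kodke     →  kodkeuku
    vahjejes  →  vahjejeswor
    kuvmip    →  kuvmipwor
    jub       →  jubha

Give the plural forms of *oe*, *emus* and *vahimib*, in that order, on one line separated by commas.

The suffix is conditioned by the final sound: -wor when the stem ends in a voiceless consonant (*vahjejes*, *kuvmip*); -ha when the stem ends in a voiced consonant (*sozir*, *elovjel*, *jub*); -uku when the stem ends in a vowel (*edwovi*, *kodke*).
The final sound of *oe* is /e/, which is a vowel, so the suffix is -uku, giving *oeuku*.
*emus*: final sound = /s/, a voiceless consonant → -wor → *emuswor*.
*vahimib* — final sound /b/ (a voiced consonant) → -ha → *vahimibha*.

oeuku, emuswor, vahimibha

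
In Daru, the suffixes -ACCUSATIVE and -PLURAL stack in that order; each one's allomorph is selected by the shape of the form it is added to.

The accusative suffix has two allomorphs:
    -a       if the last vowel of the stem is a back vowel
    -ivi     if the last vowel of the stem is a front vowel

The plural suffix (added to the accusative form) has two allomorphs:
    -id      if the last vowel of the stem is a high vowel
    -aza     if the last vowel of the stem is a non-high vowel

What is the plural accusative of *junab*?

*junab*: last vowel = /a/, a back vowel → -a → *junaba*.
The accusative form *junaba* — last vowel /a/ (a non-high vowel) → -aza → *junabaaza*.

junabaaza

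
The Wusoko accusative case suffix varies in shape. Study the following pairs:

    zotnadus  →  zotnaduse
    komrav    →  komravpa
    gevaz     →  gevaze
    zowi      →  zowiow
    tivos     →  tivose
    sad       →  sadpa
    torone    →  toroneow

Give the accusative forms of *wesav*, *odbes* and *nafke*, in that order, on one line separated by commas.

The suffix is conditioned by the final sound: -e when the stem ends in a sibilant (*zotnadus*, *gevaz*, *tivos*); -pa when the stem ends in a non-sibilant consonant (*komrav*, *sad*); -ow when the stem ends in a vowel (*zowi*, *torone*).
The final sound of *wesav* is /v/, which is a non-sibilant consonant, so the suffix is -pa, giving *wesavpa*.
Since the final sound of *odbes* is /s/ (a sibilant), it takes -e, giving *odbese*.
Since the final sound of *nafke* is /e/ (a vowel), it takes -ow, giving *nafkeow*.

wesavpa, odbese, nafkeow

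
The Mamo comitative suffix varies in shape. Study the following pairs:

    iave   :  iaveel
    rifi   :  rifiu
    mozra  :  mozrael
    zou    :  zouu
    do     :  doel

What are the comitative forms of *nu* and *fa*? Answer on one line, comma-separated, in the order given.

Looking at the last vowel of each stem: -u when the last vowel of the stem is a high vowel (*rifi*, *zou*); -el when the last vowel of the stem is a non-high vowel (*iave*, *mozra*, *do*).
*nu* — last vowel /u/ (a high vowel) → -u → *nuu*.
*fa* — last vowel /a/ (a non-high vowel) → -el → *fael*.

nuu, fael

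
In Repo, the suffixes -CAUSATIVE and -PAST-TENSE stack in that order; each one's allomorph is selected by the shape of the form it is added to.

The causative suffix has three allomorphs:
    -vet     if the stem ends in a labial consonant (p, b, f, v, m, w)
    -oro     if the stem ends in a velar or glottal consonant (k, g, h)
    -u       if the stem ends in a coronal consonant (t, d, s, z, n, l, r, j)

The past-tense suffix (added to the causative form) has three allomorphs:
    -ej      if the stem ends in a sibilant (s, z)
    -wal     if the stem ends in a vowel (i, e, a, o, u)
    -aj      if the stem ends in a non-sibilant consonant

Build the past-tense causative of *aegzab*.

aegzabvetaj

The final consonant of *aegzab* is /b/, which is labial, so the causative suffix is -vet, giving *aegzabvet*.
The causative form *aegzabvet* — final sound /t/ (a non-sibilant consonant) → -aj → *aegzabvetaj*.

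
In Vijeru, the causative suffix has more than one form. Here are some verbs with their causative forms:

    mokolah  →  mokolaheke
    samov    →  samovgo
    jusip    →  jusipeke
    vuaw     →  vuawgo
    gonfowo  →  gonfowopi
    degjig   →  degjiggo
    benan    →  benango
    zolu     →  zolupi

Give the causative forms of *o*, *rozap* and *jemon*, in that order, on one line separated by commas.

The alternation tracks the final sound of the stem — -eke when the stem ends in a voiceless consonant (*mokolah*, *jusip*); -go when the stem ends in a voiced consonant (*samov*, *vuaw*, *degjig*, *benan*); -pi when the stem ends in a vowel (*gonfowo*, *zolu*).
The final sound of *o* is /o/, which is a vowel, so the suffix is -pi, giving *opi*.
*rozap* — final sound /p/ (a voiceless consonant) → -eke → *rozapeke*.
*jemon*: final sound = /n/, a voiced consonant → -go → *jemongo*.

opi, rozapeke, jemongo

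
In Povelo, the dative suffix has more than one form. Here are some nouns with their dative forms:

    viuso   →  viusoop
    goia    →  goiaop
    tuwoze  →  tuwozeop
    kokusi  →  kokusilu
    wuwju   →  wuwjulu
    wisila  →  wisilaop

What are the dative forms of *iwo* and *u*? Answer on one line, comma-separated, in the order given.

Looking at the last vowel of each stem: -lu when the last vowel of the stem is a high vowel (*kokusi*, *wuwju*); -op when the last vowel of the stem is a non-high vowel (*viuso*, *goia*, *tuwoze*, *wisila*).
Since the last vowel of *iwo* is /o/ (a non-high vowel), it takes -op, giving *iwoop*.
*u* — last vowel /u/ (a high vowel) → -lu → *ulu*.

iwoop, ulu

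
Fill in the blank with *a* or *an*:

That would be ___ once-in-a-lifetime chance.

a

The indefinite article is chosen by the initial *sound* of the following word, not its spelling.
*once-in-a-lifetime* begins with the sound /wʌ/ (*once* pronounced with initial /w/) — a consonant sound.
So the article is *a*: That would be a once-in-a-lifetime chance.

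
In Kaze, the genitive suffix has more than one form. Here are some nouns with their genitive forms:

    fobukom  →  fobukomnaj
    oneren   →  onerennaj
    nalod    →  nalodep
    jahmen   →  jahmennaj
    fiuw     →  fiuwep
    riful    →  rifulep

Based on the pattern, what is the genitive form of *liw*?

The suffix is conditioned by the final consonant: -naj when the stem ends in a nasal (*fobukom*, *oneren*, *jahmen*); -ep when the stem ends in a non-nasal consonant (*nalod*, *fiuw*, *riful*).
*liw* — final consonant /w/ (non-nasal) → -ep → *liwep*.

liwep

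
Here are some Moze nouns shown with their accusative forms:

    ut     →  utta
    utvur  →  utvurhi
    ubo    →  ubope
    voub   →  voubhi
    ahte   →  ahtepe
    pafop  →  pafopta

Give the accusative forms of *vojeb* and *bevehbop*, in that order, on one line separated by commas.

vojebhi, bevehbopta

Looking at the final sound of each stem: -ta when the stem ends in a voiceless consonant (*ut*, *pafop*); -hi when the stem ends in a voiced consonant (*utvur*, *voub*); -pe when the stem ends in a vowel (*ubo*, *ahte*).
*vojeb*: final sound = /b/, a voiced consonant → -hi → *vojebhi*.
The final sound of *bevehbop* is /p/, which is a voiceless consonant, so the suffix is -ta, giving *bevehbopta*.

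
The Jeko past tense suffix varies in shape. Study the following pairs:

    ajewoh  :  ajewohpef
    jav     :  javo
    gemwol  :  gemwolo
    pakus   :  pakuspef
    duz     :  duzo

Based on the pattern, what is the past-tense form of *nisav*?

The pattern is voicing of the final consonant: -pef when the stem ends in a voiceless consonant (*ajewoh*, *pakus*); -o when the stem ends in a voiced consonant (*jav*, *gemwol*, *duz*).
Since the final consonant of *nisav* is /v/ (voiced), it takes -o, giving *nisavo*.

nisavo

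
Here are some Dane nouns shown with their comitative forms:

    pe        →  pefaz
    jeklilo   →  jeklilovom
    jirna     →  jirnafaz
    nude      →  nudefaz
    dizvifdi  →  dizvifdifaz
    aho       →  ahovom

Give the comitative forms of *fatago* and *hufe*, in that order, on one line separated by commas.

The alternation tracks the last vowel of the stem — -vom when the last vowel of the stem is a rounded vowel (*jeklilo*, *aho*); -faz when the last vowel of the stem is an unrounded vowel (*pe*, *jirna*, *nude*, *dizvifdi*).
Since the last vowel of *fatago* is /o/ (a rounded vowel), it takes -vom, giving *fatagovom*.
*hufe* — last vowel /e/ (an unrounded vowel) → -faz → *hufefaz*.

fatagovom, hufefaz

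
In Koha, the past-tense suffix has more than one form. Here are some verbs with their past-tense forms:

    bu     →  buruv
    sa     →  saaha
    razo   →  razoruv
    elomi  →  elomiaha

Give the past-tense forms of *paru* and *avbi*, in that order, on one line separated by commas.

paruruv, avbiaha

The suffix is conditioned by the last vowel: -ruv when the last vowel of the stem is a rounded vowel (*bu*, *razo*); -aha when the last vowel of the stem is an unrounded vowel (*sa*, *elomi*).
*paru* — last vowel /u/ (a rounded vowel) → -ruv → *paruruv*.
*avbi*: last vowel = /i/, an unrounded vowel → -aha → *avbiaha*.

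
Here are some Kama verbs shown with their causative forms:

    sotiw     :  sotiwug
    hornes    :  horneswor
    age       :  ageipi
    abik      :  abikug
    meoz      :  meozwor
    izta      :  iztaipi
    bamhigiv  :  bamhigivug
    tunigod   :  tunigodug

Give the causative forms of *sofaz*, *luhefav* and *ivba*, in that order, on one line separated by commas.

sofazwor, luhefavug, ivbaipi

The suffix is conditioned by the final sound: -wor when the stem ends in a sibilant (*hornes*, *meoz*); -ug when the stem ends in a non-sibilant consonant (*sotiw*, *abik*, *bamhigiv*, *tunigod*); -ipi when the stem ends in a vowel (*age*, *izta*).
*sofaz* — final sound /z/ (a sibilant) → -wor → *sofazwor*.
Since the final sound of *luhefav* is /v/ (a non-sibilant consonant), it takes -ug, giving *luhefavug*.
*ivba*: final sound = /a/, a vowel → -ipi → *ivbaipi*.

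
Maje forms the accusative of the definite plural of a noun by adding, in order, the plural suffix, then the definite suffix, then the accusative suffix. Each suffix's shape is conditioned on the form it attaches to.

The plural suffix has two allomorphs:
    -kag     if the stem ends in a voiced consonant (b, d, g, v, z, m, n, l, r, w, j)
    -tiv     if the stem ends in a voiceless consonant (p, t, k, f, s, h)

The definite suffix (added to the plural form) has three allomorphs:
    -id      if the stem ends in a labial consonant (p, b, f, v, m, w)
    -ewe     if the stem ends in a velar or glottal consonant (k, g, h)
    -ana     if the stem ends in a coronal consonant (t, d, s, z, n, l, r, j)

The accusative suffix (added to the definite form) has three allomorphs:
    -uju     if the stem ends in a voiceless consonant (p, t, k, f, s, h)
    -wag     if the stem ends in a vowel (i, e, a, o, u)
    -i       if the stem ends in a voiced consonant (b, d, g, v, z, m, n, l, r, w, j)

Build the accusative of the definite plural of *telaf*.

telaftividi

*telaf*: final consonant = /f/, voiceless → -tiv → *telaftiv*.
Since the final consonant of the plural form *telaftiv* is /v/ (labial), it takes -id, giving *telaftivid*.
The definite form *telaftivid*: final sound = /d/, a voiced consonant → -i → *telaftividi*.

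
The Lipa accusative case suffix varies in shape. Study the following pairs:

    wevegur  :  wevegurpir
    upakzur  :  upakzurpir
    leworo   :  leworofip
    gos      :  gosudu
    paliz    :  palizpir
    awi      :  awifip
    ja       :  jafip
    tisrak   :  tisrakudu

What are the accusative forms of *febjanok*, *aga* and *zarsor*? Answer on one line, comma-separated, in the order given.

The alternation tracks the final sound of the stem — -udu when the stem ends in a voiceless consonant (*gos*, *tisrak*); -pir when the stem ends in a voiced consonant (*wevegur*, *upakzur*, *paliz*); -fip when the stem ends in a vowel (*leworo*, *awi*, *ja*).
*febjanok*: final sound = /k/, a voiceless consonant → -udu → *febjanokudu*.
*aga*: final sound = /a/, a vowel → -fip → *agafip*.
*zarsor*: final sound = /r/, a voiced consonant → -pir → *zarsorpir*.

febjanokudu, agafip, zarsorpir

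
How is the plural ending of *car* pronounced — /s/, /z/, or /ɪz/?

The stem *car* ends in a voiced non-sibilant sound.
The plural suffix surfaces as /ɪz/ after sibilants, /s/ after other voiceless consonants, and /z/ after other voiced sounds.
So the plural -s on *car* is pronounced /z/.

/z/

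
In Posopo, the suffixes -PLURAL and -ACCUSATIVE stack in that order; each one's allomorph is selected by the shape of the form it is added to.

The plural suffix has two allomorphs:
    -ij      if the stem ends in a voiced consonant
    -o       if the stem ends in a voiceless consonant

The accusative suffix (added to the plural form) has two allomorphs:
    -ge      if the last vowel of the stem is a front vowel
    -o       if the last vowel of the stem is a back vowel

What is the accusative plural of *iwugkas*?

*iwugkas* — final consonant /s/ (voiceless) → -o → *iwugkaso*.
Since the last vowel of the plural form *iwugkaso* is /o/ (a back vowel), it takes -o, giving *iwugkasoo*.

iwugkasoo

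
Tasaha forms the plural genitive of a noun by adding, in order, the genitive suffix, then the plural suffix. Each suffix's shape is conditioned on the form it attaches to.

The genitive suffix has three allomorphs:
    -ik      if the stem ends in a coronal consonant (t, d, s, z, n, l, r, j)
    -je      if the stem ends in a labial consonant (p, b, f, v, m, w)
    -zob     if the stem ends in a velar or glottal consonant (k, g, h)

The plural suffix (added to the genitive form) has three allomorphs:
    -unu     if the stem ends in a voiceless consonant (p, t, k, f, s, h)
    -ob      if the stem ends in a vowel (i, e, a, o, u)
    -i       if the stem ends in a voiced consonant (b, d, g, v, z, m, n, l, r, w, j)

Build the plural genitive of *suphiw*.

The final consonant of *suphiw* is /w/, which is labial, so the genitive suffix is -je, giving *suphiwje*.
The final sound of the genitive form *suphiwje* is /e/, which is a vowel, so the plural suffix is -ob, giving *suphiwjeob*.

suphiwjeob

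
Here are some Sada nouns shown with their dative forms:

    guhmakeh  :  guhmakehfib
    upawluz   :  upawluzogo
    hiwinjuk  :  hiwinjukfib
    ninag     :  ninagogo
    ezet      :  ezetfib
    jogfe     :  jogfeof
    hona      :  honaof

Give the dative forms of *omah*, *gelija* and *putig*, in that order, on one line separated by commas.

omahfib, gelijaof, putigogo

Looking at the final sound of each stem: -fib when the stem ends in a voiceless consonant (*guhmakeh*, *hiwinjuk*, *ezet*); -ogo when the stem ends in a voiced consonant (*upawluz*, *ninag*); -of when the stem ends in a vowel (*jogfe*, *hona*).
*omah* — final sound /h/ (a voiceless consonant) → -fib → *omahfib*.
*gelija* — final sound /a/ (a vowel) → -of → *gelijaof*.
*putig*: final sound = /g/, a voiced consonant → -ogo → *putigogo*.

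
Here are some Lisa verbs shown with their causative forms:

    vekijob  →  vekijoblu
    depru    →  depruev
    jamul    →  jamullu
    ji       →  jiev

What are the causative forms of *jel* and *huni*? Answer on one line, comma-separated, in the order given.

The alternation tracks the final sound of the stem — -lu when the stem ends in a consonant (*vekijob*, *jamul*); -ev when the stem ends in a vowel (*depru*, *ji*).
Since the final sound of *jel* is /l/ (a consonant), it takes -lu, giving *jellu*.
*huni* — final sound /i/ (a vowel) → -ev → *huniev*.

jellu, huniev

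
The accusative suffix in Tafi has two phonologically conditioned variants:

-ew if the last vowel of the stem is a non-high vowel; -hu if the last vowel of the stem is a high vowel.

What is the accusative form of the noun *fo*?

The last vowel of *fo* is /o/, which is a non-high vowel, so the suffix is -ew, giving *foew*.

foew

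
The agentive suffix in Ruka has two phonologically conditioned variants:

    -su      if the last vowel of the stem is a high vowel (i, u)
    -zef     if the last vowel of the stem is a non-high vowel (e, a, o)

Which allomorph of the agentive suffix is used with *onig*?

*onig* — last vowel /i/ (a high vowel) → -su.

-su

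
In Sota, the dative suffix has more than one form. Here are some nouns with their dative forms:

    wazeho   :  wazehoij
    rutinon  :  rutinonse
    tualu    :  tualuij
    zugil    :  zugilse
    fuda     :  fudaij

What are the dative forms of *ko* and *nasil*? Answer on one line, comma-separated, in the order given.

The pattern is consonant vs. vowel: -se when the stem ends in a consonant (*rutinon*, *zugil*); -ij when the stem ends in a vowel (*wazeho*, *tualu*, *fuda*).
The final sound of *ko* is /o/, which is a vowel, so the suffix is -ij, giving *koij*.
*nasil* — final sound /l/ (a consonant) → -se → *nasilse*.

koij, nasilse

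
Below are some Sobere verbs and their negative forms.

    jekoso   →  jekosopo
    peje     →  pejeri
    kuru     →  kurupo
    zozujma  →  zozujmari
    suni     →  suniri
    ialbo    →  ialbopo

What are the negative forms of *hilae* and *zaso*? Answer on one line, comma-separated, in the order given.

The suffix is conditioned by the last vowel: -po when the last vowel of the stem is a rounded vowel (*jekoso*, *kuru*, *ialbo*); -ri when the last vowel of the stem is an unrounded vowel (*peje*, *zozujma*, *suni*).
Since the last vowel of *hilae* is /e/ (an unrounded vowel), it takes -ri, giving *hilaeri*.
*zaso* — last vowel /o/ (a rounded vowel) → -po → *zasopo*.

hilaeri, zasopo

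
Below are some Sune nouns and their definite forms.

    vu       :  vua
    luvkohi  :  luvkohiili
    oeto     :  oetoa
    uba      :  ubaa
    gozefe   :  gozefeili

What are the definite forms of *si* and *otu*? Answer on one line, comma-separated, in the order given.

Looking at the last vowel of each stem: -ili when the last vowel of the stem is a front vowel (*luvkohi*, *gozefe*); -a when the last vowel of the stem is a back vowel (*vu*, *oeto*, *uba*).
*si*: last vowel = /i/, a front vowel → -ili → *siili*.
The last vowel of *otu* is /u/, which is a back vowel, so the suffix is -a, giving *otua*.

siili, otua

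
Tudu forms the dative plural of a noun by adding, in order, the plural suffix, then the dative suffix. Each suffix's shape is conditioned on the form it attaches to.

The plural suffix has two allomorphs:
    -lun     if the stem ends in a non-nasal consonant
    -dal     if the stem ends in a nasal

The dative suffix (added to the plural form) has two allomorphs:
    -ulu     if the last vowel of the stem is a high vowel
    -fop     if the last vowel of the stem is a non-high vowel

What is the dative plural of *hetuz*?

The final consonant of *hetuz* is /z/, which is non-nasal, so the plural suffix is -lun, giving *hetuzlun*.
The plural form *hetuzlun* — last vowel /u/ (a high vowel) → -ulu → *hetuzlunulu*.

hetuzlunulu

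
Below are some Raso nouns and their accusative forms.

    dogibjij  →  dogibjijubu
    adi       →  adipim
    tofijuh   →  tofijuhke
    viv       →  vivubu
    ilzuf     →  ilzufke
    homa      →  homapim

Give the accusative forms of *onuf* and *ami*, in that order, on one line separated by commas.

The pattern is voicing of the final sound: -ke when the stem ends in a voiceless consonant (*tofijuh*, *ilzuf*); -ubu when the stem ends in a voiced consonant (*dogibjij*, *viv*); -pim when the stem ends in a vowel (*adi*, *homa*).
*onuf* — final sound /f/ (a voiceless consonant) → -ke → *onufke*.
*ami*: final sound = /i/, a vowel → -pim → *amipim*.

onufke, amipim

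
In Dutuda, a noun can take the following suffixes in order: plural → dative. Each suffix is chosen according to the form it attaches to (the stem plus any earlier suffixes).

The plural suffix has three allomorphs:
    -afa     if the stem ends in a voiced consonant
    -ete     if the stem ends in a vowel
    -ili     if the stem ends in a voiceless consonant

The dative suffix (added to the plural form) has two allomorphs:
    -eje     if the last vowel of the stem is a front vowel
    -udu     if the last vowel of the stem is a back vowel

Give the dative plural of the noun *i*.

Since the final sound of *i* is /i/ (a vowel), it takes -ete, giving *iete*.
The plural form *iete*: last vowel = /e/, a front vowel → -eje → *ieteeje*.

ieteeje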